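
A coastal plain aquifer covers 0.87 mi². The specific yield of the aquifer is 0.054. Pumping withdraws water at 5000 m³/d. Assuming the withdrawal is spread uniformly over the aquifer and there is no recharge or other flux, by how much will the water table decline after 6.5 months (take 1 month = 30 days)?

Δh ≈ 8.01 m

A = 0.87 mi² = 2.253 × 10^6 m²
t = 6.5 months = 195 d
ΔV = Q × t = 5000 m³/d × 195 d = 9.75 × 10^5 m³
Δh = ΔV / (Sy × A) = 9.75 × 10^5 / (0.054 × 2.253 × 10^6) = 8.013 m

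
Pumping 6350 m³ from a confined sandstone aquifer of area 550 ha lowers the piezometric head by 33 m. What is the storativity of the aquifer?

S ≈ 3.5 × 10^-5

A = 550 ha = 5.5 × 10^6 m²
S = ΔV / (A × Δh) = 6350 m³ / (5.5 × 10^6 m² × 33 m) = 3.499 × 10^-5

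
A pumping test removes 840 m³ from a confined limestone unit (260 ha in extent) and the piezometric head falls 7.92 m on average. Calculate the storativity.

S ≈ 4.1 × 10^-5

A = 260 ha = 2.6 × 10^6 m²
S = ΔV / (A × Δh) = 840 m³ / (2.6 × 10^6 m² × 7.92 m) = 4.079 × 10^-5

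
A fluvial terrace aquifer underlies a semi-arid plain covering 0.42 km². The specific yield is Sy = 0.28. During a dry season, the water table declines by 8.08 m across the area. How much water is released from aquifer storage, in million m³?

ΔV ≈ 0.95 million m³

A = 0.42 km² = 4.2 × 10^5 m²
ΔV = Sy × A × Δh = 0.28 × 4.2 × 10^5 m² × 8.08 m = 9.502 × 10^5 m³
ΔV = 9.502 × 10^5 m³ = 0.9502 million m³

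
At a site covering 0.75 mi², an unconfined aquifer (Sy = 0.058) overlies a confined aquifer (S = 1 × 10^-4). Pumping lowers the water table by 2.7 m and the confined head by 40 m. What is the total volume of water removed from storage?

A = 0.75 mi² = 1.942 × 10^6 m²
Unconfined: ΔV_u = Sy × A × Δh_u = 0.058 × 1.942 × 10^6 × 2.7 = 3.042 × 10^5 m³
Confined: ΔV_c = S × A × Δh_c = 1 × 10^-4 × 1.942 × 10^6 × 40 = 7770 m³
Total ΔV = 3.042 × 10^5 + 7770 = 3.12 × 10^5 m³

ΔV ≈ 3.12 × 10^5 m³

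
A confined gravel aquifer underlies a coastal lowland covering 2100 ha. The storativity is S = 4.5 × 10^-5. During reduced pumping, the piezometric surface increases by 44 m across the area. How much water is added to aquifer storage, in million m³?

ΔV ≈ 0.0416 million m³

A = 2100 ha = 2.1 × 10^7 m²
ΔV = S × A × Δh = 4.5 × 10^-5 × 2.1 × 10^7 m² × 44 m = 41580 m³
ΔV = 41580 m³ = 0.04158 million m³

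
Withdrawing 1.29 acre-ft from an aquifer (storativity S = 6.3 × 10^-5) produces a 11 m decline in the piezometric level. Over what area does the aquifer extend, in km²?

A ≈ 2.3 km²

ΔV = 1.29 acre-ft = 1591 m³
A = ΔV / (S × Δh) = 1591 / (6.3 × 10^-5 × 11) = 2.296 × 10^6 m²
A = 2.296 × 10^6 m² = 2.296 km²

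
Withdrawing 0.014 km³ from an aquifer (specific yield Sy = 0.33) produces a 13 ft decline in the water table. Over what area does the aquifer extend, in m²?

Δh = 13 ft = 3.962 m
ΔV = 0.014 km³ = 1.4 × 10^7 m³
A = ΔV / (Sy × Δh) = 1.4 × 10^7 / (0.33 × 3.962) = 1.071 × 10^7 m²

A ≈ 1.07 × 10^7 m²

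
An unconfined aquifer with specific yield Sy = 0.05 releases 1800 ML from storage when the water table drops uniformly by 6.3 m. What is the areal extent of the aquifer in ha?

ΔV = 1800 ML = 1.8 × 10^6 m³
A = ΔV / (Sy × Δh) = 1.8 × 10^6 / (0.05 × 6.3) = 5.714 × 10^6 m²
A = 5.714 × 10^6 m² = 571.4 ha

A ≈ 571 ha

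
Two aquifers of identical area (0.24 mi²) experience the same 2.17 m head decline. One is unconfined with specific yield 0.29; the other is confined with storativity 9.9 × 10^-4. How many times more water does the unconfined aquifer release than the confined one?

ΔV_u / ΔV_c ≈ 293

A = 0.24 mi² = 6.216 × 10^5 m²
Unconfined: ΔV_u = Sy × A × Δh = 0.29 × 6.216 × 10^5 × 2.17 = 3.912 × 10^5 m³
Confined: ΔV_c = S × A × Δh = 9.9 × 10^-4 × 6.216 × 10^5 × 2.17 = 1335 m³
Ratio = ΔV_u / ΔV_c = Sy / S = 0.29 / 9.9 × 10^-4 = 292.9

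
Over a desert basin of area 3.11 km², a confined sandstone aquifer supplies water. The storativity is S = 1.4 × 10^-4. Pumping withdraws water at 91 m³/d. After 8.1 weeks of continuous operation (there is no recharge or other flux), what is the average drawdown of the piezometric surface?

A = 3.11 km² = 3.11 × 10^6 m²
t = 8.1 weeks = 56.7 d
ΔV = Q × t = 91 m³/d × 56.7 d = 5160 m³
Δh = ΔV / (S × A) = 5160 / (1.4 × 10^-4 × 3.11 × 10^6) = 11.85 m

Δh ≈ 11.9 m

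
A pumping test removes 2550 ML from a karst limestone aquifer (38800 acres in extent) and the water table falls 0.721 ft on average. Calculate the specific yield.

Sy ≈ 0.074

A = 38800 acres = 1.57 × 10^8 m²
Δh = 0.721 ft = 0.2198 m
ΔV = 2550 ML = 2.55 × 10^6 m³
Sy = ΔV / (A × Δh) = 2.55 × 10^6 m³ / (1.57 × 10^8 m² × 0.2198 m) = 0.0739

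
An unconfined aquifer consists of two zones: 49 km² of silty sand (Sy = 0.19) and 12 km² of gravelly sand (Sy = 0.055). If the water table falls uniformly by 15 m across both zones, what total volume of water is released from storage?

ΔV ≈ 1.5 × 10^8 m³

A₁ = 49 km² = 4.9 × 10^7 m²; A₂ = 12 km² = 1.2 × 10^7 m²
ΔV₁ = 0.19 × 4.9 × 10^7 × 15 = 1.397 × 10^8 m³
ΔV₂ = 0.055 × 1.2 × 10^7 × 15 = 9.9 × 10^6 m³
ΔV = ΔV₁ + ΔV₂ = 1.496 × 10^8 m³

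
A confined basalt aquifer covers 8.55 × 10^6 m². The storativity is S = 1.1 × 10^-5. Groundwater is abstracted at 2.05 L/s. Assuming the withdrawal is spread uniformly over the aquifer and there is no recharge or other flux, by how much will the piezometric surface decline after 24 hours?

Q = 2.05 L/s = 177.1 m³/d
t = 24 hours = 1 d
ΔV = Q × t = 177.1 m³/d × 1 d = 177.1 m³
Δh = ΔV / (S × A) = 177.1 / (1.1 × 10^-5 × 8.55 × 10^6) = 1.883 m

Δh ≈ 1.88 m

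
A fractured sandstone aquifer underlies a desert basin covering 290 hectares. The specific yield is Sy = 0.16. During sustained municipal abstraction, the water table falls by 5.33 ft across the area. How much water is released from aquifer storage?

A = 290 hectares = 2.9 × 10^6 m²
Δh = 5.33 ft = 1.625 m
ΔV = Sy × A × Δh = 0.16 × 2.9 × 10^6 m² × 1.625 m = 7.538 × 10^5 m³

ΔV ≈ 7.54 × 10^5 m³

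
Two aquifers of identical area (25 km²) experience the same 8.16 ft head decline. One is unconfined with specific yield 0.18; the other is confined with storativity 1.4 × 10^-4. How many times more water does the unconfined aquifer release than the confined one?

ΔV_u / ΔV_c ≈ 1290

A = 25 km² = 2.5 × 10^7 m²
Δh = 8.16 ft = 2.487 m
Unconfined: ΔV_u = Sy × A × Δh = 0.18 × 2.5 × 10^7 × 2.487 = 1.119 × 10^7 m³
Confined: ΔV_c = S × A × Δh = 1.4 × 10^-4 × 2.5 × 10^7 × 2.487 = 8705 m³
Ratio = ΔV_u / ΔV_c = Sy / S = 0.18 / 1.4 × 10^-4 = 1286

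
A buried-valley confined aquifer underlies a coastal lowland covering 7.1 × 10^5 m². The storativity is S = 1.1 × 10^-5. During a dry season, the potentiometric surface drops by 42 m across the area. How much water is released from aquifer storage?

ΔV = S × A × Δh = 1.1 × 10^-5 × 7.1 × 10^5 m² × 42 m = 328 m³

ΔV ≈ 328 m³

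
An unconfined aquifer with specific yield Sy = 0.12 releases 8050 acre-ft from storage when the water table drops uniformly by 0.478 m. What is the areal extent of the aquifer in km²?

ΔV = 8050 acre-ft = 9.93 × 10^6 m³
A = ΔV / (Sy × Δh) = 9.93 × 10^6 / (0.12 × 0.478) = 1.731 × 10^8 m²
A = 1.731 × 10^8 m² = 173.1 km²

A ≈ 173 km²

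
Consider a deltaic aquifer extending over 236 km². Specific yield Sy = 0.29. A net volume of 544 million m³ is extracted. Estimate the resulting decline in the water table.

Δh ≈ 7.95 m

A = 236 km² = 2.36 × 10^8 m²
ΔV = 544 million m³ = 5.44 × 10^8 m³
Δh = ΔV / (Sy × A) = 5.44 × 10^8 m³ / (0.29 × 2.36 × 10^8 m²) = 7.949 m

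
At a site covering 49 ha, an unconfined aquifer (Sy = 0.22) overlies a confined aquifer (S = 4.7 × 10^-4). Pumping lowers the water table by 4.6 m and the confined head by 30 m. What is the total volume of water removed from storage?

A = 49 ha = 4.9 × 10^5 m²
Unconfined: ΔV_u = Sy × A × Δh_u = 0.22 × 4.9 × 10^5 × 4.6 = 4.959 × 10^5 m³
Confined: ΔV_c = S × A × Δh_c = 4.7 × 10^-4 × 4.9 × 10^5 × 30 = 6909 m³
Total ΔV = 4.959 × 10^5 + 6909 = 5.028 × 10^5 m³

ΔV ≈ 5.03 × 10^5 m³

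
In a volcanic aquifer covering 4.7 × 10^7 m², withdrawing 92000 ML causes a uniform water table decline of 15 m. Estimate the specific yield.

ΔV = 92000 ML = 9.2 × 10^7 m³
Sy = ΔV / (A × Δh) = 9.2 × 10^7 m³ / (4.7 × 10^7 m² × 15 m) = 0.1305

Sy ≈ 0.13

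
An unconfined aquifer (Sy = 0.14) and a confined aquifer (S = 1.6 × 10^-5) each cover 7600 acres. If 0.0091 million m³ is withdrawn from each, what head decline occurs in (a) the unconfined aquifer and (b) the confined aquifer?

Δh_u ≈ 0.00211 m; Δh_c ≈ 18.5 m

A = 7600 acres = 3.076 × 10^7 m²
ΔV = 0.0091 million m³ = 9100 m³
Unconfined: Δh_u = ΔV/(Sy·A) = 9100/(0.14 × 3.076 × 10^7) = 0.002113 m
Confined: Δh_c = ΔV/(S·A) = 9100/(1.6 × 10^-5 × 3.076 × 10^7) = 18.49 m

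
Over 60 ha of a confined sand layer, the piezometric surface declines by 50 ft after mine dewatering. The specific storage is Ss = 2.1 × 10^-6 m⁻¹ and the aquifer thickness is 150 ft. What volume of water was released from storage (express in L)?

ΔV ≈ 8.78 × 10^5 L

b = 150 ft = 45.72 m
S = Ss × b = 2.1 × 10^-6 m⁻¹ × 45.72 m = 9.601 × 10^-5
A = 60 ha = 6 × 10^5 m²
Δh = 50 ft = 15.24 m
ΔV = S × A × Δh = 9.601 × 10^-5 × 6 × 10^5 m² × 15.24 m = 877.9 m³
ΔV = 877.9 m³ = 8.779 × 10^5 L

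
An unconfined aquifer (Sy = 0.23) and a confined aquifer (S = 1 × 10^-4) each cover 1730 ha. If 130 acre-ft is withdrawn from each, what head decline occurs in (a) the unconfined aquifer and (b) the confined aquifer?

A = 1730 ha = 1.73 × 10^7 m²
ΔV = 130 acre-ft = 1.604 × 10^5 m³
Unconfined: Δh_u = ΔV/(Sy·A) = 1.604 × 10^5/(0.23 × 1.73 × 10^7) = 0.0403 m
Confined: Δh_c = ΔV/(S·A) = 1.604 × 10^5/(1 × 10^-4 × 1.73 × 10^7) = 92.69 m

Δh_u ≈ 0.0403 m; Δh_c ≈ 92.7 m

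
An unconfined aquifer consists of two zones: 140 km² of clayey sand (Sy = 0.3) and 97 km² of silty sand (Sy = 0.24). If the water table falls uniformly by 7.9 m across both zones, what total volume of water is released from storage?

A₁ = 140 km² = 1.4 × 10^8 m²; A₂ = 97 km² = 9.7 × 10^7 m²
ΔV₁ = 0.3 × 1.4 × 10^8 × 7.9 = 3.318 × 10^8 m³
ΔV₂ = 0.24 × 9.7 × 10^7 × 7.9 = 1.839 × 10^8 m³
ΔV = ΔV₁ + ΔV₂ = 5.157 × 10^8 m³

ΔV ≈ 5.16 × 10^8 m³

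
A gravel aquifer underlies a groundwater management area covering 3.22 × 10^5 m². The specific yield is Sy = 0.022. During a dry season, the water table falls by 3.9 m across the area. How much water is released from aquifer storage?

ΔV = Sy × A × Δh = 0.022 × 3.22 × 10^5 m² × 3.9 m = 27630 m³

ΔV ≈ 27600 m³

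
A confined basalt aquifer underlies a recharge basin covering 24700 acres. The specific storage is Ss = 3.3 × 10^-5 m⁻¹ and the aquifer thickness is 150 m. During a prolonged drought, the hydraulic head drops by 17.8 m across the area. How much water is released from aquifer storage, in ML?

ΔV ≈ 8810 ML

S = Ss × b = 3.3 × 10^-5 m⁻¹ × 150 m = 4.95 × 10^-3
A = 24700 acres = 9.996 × 10^7 m²
ΔV = S × A × Δh = 0.00495 × 9.996 × 10^7 m² × 17.8 m = 8.807 × 10^6 m³
ΔV = 8.807 × 10^6 m³ = 8807 ML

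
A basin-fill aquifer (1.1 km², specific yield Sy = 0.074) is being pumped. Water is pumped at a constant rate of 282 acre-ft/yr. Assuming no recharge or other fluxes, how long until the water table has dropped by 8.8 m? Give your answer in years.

t ≈ 2.06 years

A = 1.1 km² = 1.1 × 10^6 m²
ΔV = Sy × A × Δh = 0.074 × 1.1 × 10^6 × 8.8 = 7.163 × 10^5 m³
Q = 282 acre-ft/yr = 953 m³/d
t = ΔV / Q = 7.163 × 10^5 m³ / 953 m³/d = 751.7 d
t = 751.7 d ≈ 2.059 years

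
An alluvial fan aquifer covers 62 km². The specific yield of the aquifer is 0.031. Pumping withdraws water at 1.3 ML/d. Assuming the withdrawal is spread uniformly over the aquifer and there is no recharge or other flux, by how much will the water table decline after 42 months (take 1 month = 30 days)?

A = 62 km² = 6.2 × 10^7 m²
Q = 1.3 ML/d = 1300 m³/d
t = 42 months = 1260 d
ΔV = Q × t = 1300 m³/d × 1260 d = 1.638 × 10^6 m³
Δh = ΔV / (Sy × A) = 1.638 × 10^6 / (0.031 × 6.2 × 10^7) = 0.8522 m

Δh ≈ 0.852 m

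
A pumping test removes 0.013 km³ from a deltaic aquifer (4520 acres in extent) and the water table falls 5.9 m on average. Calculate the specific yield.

A = 4520 acres = 1.829 × 10^7 m²
ΔV = 0.013 km³ = 1.3 × 10^7 m³
Sy = ΔV / (A × Δh) = 1.3 × 10^7 m³ / (1.829 × 10^7 m² × 5.9 m) = 0.1205

Sy ≈ 0.12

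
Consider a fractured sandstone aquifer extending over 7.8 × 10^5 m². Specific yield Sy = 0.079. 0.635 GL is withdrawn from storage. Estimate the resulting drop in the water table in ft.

ΔV = 0.635 GL = 6.35 × 10^5 m³
Δh = ΔV / (Sy × A) = 6.35 × 10^5 m³ / (0.079 × 7.8 × 10^5 m²) = 10.31 m
Δh = 10.31 m = 33.81 ft

Δh ≈ 33.8 ft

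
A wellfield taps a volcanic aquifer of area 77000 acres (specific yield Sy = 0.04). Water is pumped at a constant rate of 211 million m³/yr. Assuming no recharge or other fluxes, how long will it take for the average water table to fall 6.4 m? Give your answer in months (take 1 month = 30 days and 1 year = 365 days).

t ≈ 4.6 months

A = 77000 acres = 3.116 × 10^8 m²
ΔV = Sy × A × Δh = 0.04 × 3.116 × 10^8 × 6.4 = 7.977 × 10^7 m³
Q = 211 million m³/yr = 5.781 × 10^5 m³/d
t = ΔV / Q = 7.977 × 10^7 m³ / 5.781 × 10^5 m³/d = 138 d
t = 138 d ≈ 4.6 months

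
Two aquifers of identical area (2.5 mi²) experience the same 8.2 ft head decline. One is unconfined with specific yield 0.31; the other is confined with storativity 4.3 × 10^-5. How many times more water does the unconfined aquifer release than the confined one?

A = 2.5 mi² = 6.475 × 10^6 m²
Δh = 8.2 ft = 2.499 m
Unconfined: ΔV_u = Sy × A × Δh = 0.31 × 6.475 × 10^6 × 2.499 = 5.017 × 10^6 m³
Confined: ΔV_c = S × A × Δh = 4.3 × 10^-5 × 6.475 × 10^6 × 2.499 = 695.9 m³
Ratio = ΔV_u / ΔV_c = Sy / S = 0.31 / 4.3 × 10^-5 = 7209

ΔV_u / ΔV_c ≈ 7210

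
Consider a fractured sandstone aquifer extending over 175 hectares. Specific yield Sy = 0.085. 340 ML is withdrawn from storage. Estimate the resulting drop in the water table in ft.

Δh ≈ 7.5 ft

A = 175 hectares = 1.75 × 10^6 m²
ΔV = 340 ML = 3.4 × 10^5 m³
Δh = ΔV / (Sy × A) = 3.4 × 10^5 m³ / (0.085 × 1.75 × 10^6 m²) = 2.286 m
Δh = 2.286 m = 7.499 ft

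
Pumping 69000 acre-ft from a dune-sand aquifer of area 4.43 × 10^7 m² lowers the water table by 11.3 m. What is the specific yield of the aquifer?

ΔV = 69000 acre-ft = 8.511 × 10^7 m³
Sy = ΔV / (A × Δh) = 8.511 × 10^7 m³ / (4.43 × 10^7 m² × 11.3 m) = 0.17

Sy ≈ 0.17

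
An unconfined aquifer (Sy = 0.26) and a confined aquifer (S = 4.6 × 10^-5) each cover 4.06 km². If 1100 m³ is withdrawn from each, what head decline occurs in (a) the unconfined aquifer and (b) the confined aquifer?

Δh_u ≈ 0.00104 m; Δh_c ≈ 5.89 m

A = 4.06 km² = 4.06 × 10^6 m²
Unconfined: Δh_u = ΔV/(Sy·A) = 1100/(0.26 × 4.06 × 10^6) = 0.001042 m
Confined: Δh_c = ΔV/(S·A) = 1100/(4.6 × 10^-5 × 4.06 × 10^6) = 5.89 m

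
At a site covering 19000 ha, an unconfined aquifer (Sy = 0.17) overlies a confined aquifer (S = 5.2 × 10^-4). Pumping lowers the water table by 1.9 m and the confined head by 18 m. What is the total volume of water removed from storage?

ΔV ≈ 6.31 × 10^7 m³

A = 19000 ha = 1.9 × 10^8 m²
Unconfined: ΔV_u = Sy × A × Δh_u = 0.17 × 1.9 × 10^8 × 1.9 = 6.137 × 10^7 m³
Confined: ΔV_c = S × A × Δh_c = 5.2 × 10^-4 × 1.9 × 10^8 × 18 = 1.778 × 10^6 m³
Total ΔV = 6.137 × 10^7 + 1.778 × 10^6 = 6.315 × 10^7 m³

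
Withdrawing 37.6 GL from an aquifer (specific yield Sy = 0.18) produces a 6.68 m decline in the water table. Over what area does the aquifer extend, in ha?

A ≈ 3130 ha

ΔV = 37.6 GL = 3.76 × 10^7 m³
A = ΔV / (Sy × Δh) = 3.76 × 10^7 / (0.18 × 6.68) = 3.127 × 10^7 m²
A = 3.127 × 10^7 m² = 3127 ha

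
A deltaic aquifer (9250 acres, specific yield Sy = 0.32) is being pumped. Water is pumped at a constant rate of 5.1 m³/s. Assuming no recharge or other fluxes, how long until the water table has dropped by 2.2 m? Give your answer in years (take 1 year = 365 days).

A = 9250 acres = 3.743 × 10^7 m²
ΔV = Sy × A × Δh = 0.32 × 3.743 × 10^7 × 2.2 = 2.635 × 10^7 m³
Q = 5.1 m³/s = 4.406 × 10^5 m³/d
t = ΔV / Q = 2.635 × 10^7 m³ / 4.406 × 10^5 m³/d = 59.81 d
t = 59.81 d ≈ 0.1639 years

t ≈ 0.164 years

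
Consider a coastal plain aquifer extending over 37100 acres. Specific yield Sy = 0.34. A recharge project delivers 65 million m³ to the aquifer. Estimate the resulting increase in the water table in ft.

A = 37100 acres = 1.501 × 10^8 m²
ΔV = 65 million m³ = 6.5 × 10^7 m³
Δh = ΔV / (Sy × A) = 6.5 × 10^7 m³ / (0.34 × 1.501 × 10^8 m²) = 1.273 m
Δh = 1.273 m = 4.178 ft

Δh ≈ 4.18 ft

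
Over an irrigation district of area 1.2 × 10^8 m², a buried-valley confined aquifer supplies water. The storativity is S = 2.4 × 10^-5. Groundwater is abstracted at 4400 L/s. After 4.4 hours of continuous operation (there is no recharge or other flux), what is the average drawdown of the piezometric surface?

Q = 4400 L/s = 3.802 × 10^5 m³/d
t = 4.4 hours = 0.1833 d
ΔV = Q × t = 3.802 × 10^5 m³/d × 0.1833 d = 69700 m³
Δh = ΔV / (S × A) = 69700 / (2.4 × 10^-5 × 1.2 × 10^8) = 24.2 m

Δh ≈ 24.2 m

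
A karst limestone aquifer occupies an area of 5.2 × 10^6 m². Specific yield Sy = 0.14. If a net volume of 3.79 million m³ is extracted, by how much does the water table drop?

Δh ≈ 5.21 m

ΔV = 3.79 million m³ = 3.79 × 10^6 m³
Δh = ΔV / (Sy × A) = 3.79 × 10^6 m³ / (0.14 × 5.2 × 10^6 m²) = 5.206 m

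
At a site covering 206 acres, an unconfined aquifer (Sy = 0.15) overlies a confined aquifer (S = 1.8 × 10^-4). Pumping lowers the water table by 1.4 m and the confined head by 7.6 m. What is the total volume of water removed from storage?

ΔV ≈ 1.76 × 10^5 m³

A = 206 acres = 8.337 × 10^5 m²
Unconfined: ΔV_u = Sy × A × Δh_u = 0.15 × 8.337 × 10^5 × 1.4 = 1.751 × 10^5 m³
Confined: ΔV_c = S × A × Δh_c = 1.8 × 10^-4 × 8.337 × 10^5 × 7.6 = 1140 m³
Total ΔV = 1.751 × 10^5 + 1140 = 1.762 × 10^5 m³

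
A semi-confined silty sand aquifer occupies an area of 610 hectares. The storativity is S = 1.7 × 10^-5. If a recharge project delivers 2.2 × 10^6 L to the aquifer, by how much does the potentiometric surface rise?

A = 610 hectares = 6.1 × 10^6 m²
ΔV = 2.2 × 10^6 L = 2200 m³
Δh = ΔV / (S × A) = 2200 m³ / (1.7 × 10^-5 × 6.1 × 10^6 m²) = 21.22 m

Δh ≈ 21.2 m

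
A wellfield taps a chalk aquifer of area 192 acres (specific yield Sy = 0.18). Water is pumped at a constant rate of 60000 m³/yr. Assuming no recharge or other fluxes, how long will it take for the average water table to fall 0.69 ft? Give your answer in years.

A = 192 acres = 7.77 × 10^5 m²
Δh = 0.69 ft = 0.2103 m
ΔV = Sy × A × Δh = 0.18 × 7.77 × 10^5 × 0.2103 = 29410 m³
Q = 60000 m³/yr = 164.4 m³/d
t = ΔV / Q = 29410 m³ / 164.4 m³/d = 178.9 d
t = 178.9 d ≈ 0.4902 years

t ≈ 0.49 years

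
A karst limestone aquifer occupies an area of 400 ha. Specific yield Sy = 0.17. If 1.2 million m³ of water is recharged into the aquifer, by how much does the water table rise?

Δh ≈ 1.76 m

A = 400 ha = 4 × 10^6 m²
ΔV = 1.2 million m³ = 1.2 × 10^6 m³
Δh = ΔV / (Sy × A) = 1.2 × 10^6 m³ / (0.17 × 4 × 10^6 m²) = 1.765 m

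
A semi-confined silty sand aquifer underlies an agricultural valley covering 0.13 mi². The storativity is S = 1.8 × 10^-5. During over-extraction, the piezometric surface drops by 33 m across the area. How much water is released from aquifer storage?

ΔV ≈ 200 m³

A = 0.13 mi² = 3.367 × 10^5 m²
ΔV = S × A × Δh = 1.8 × 10^-5 × 3.367 × 10^5 m² × 33 m = 200 m³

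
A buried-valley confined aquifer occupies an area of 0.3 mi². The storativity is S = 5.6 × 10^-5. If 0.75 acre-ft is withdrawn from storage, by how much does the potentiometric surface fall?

Δh ≈ 21.3 m

A = 0.3 mi² = 7.77 × 10^5 m²
ΔV = 0.75 acre-ft = 925.1 m³
Δh = ΔV / (S × A) = 925.1 m³ / (5.6 × 10^-5 × 7.77 × 10^5 m²) = 21.26 m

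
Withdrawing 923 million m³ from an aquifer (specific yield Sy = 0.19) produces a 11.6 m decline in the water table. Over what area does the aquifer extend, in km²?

ΔV = 923 million m³ = 9.23 × 10^8 m³
A = ΔV / (Sy × Δh) = 9.23 × 10^8 / (0.19 × 11.6) = 4.188 × 10^8 m²
A = 4.188 × 10^8 m² = 418.8 km²

A ≈ 419 km²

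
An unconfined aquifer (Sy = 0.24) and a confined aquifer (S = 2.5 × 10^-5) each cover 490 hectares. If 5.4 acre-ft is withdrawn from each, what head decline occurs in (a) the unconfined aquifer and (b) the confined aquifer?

Δh_u ≈ 0.00566 m; Δh_c ≈ 54.4 m

A = 490 hectares = 4.9 × 10^6 m²
ΔV = 5.4 acre-ft = 6661 m³
Unconfined: Δh_u = ΔV/(Sy·A) = 6661/(0.24 × 4.9 × 10^6) = 0.005664 m
Confined: Δh_c = ΔV/(S·A) = 6661/(2.5 × 10^-5 × 4.9 × 10^6) = 54.37 m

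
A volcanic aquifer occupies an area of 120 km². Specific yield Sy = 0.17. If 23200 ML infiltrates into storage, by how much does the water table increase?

Δh ≈ 1.14 m

A = 120 km² = 1.2 × 10^8 m²
ΔV = 23200 ML = 2.32 × 10^7 m³
Δh = ΔV / (Sy × A) = 2.32 × 10^7 m³ / (0.17 × 1.2 × 10^8 m²) = 1.137 m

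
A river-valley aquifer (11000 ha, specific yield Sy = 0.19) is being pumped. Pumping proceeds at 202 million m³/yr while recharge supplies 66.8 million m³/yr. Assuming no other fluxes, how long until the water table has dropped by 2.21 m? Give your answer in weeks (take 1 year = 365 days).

A = 11000 ha = 1.1 × 10^8 m²
ΔV = Sy × A × Δh = 0.19 × 1.1 × 10^8 × 2.21 = 4.619 × 10^7 m³
Net withdrawal = 202 − 66.8 = 135.2 million m³/yr = 3.704 × 10^5 m³/d
t = ΔV / Q = 4.619 × 10^7 m³ / 3.704 × 10^5 m³/d = 124.7 d
t = 124.7 d ≈ 17.81 weeks

t ≈ 17.8 weeks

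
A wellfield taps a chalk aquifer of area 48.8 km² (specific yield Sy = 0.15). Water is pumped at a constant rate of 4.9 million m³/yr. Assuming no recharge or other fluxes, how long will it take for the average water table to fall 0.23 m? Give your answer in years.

t ≈ 0.344 years

A = 48.8 km² = 4.88 × 10^7 m²
ΔV = Sy × A × Δh = 0.15 × 4.88 × 10^7 × 0.23 = 1.684 × 10^6 m³
Q = 4.9 million m³/yr = 13420 m³/d
t = ΔV / Q = 1.684 × 10^6 m³ / 13420 m³/d = 125.4 d
t = 125.4 d ≈ 0.3436 years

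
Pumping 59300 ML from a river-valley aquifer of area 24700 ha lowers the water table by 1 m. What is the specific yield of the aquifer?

A = 24700 ha = 2.47 × 10^8 m²
ΔV = 59300 ML = 5.93 × 10^7 m³
Sy = ΔV / (A × Δh) = 5.93 × 10^7 m³ / (2.47 × 10^8 m² × 1 m) = 0.2401

Sy ≈ 0.24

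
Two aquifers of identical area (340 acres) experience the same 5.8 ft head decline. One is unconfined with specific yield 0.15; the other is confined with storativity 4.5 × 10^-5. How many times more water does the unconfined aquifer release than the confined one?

A = 340 acres = 1.376 × 10^6 m²
Δh = 5.8 ft = 1.768 m
Unconfined: ΔV_u = Sy × A × Δh = 0.15 × 1.376 × 10^6 × 1.768 = 3.649 × 10^5 m³
Confined: ΔV_c = S × A × Δh = 4.5 × 10^-5 × 1.376 × 10^6 × 1.768 = 109.5 m³
Ratio = ΔV_u / ΔV_c = Sy / S = 0.15 / 4.5 × 10^-5 = 3333

ΔV_u / ΔV_c ≈ 3330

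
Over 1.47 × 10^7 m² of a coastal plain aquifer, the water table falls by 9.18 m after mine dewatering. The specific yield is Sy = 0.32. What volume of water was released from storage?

ΔV = Sy × A × Δh = 0.32 × 1.47 × 10^7 m² × 9.18 m = 4.318 × 10^7 m³

ΔV ≈ 4.32 × 10^7 m³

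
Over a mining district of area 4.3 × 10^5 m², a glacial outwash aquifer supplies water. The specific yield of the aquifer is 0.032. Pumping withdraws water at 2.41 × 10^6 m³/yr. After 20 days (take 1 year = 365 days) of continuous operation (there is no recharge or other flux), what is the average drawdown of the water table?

Q = 2.41 × 10^6 m³/yr = 6603 m³/d
ΔV = Q × t = 6603 m³/d × 20 d = 1.321 × 10^5 m³
Δh = ΔV / (Sy × A) = 1.321 × 10^5 / (0.032 × 4.3 × 10^5) = 9.597 m

Δh ≈ 9.6 m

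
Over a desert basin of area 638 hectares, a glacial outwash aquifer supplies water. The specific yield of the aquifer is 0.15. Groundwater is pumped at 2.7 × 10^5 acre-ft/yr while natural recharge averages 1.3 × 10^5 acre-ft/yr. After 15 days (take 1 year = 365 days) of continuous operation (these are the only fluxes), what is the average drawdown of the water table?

Δh ≈ 7.42 m

A = 638 hectares = 6.38 × 10^6 m²
Net abstraction = 2.7 × 10^5 − 1.3 × 10^5 = 1.4 × 10^5 acre-ft/yr
Q_net = 1.4 × 10^5 acre-ft/yr = 4.731 × 10^5 m³/d
ΔV = Q × t = 4.731 × 10^5 m³/d × 15 d = 7.097 × 10^6 m³
Δh = ΔV / (Sy × A) = 7.097 × 10^6 / (0.15 × 6.38 × 10^6) = 7.416 m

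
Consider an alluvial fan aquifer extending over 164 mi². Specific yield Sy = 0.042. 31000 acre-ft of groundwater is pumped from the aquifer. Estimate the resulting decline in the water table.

A = 164 mi² = 4.248 × 10^8 m²
ΔV = 31000 acre-ft = 3.824 × 10^7 m³
Δh = ΔV / (Sy × A) = 3.824 × 10^7 m³ / (0.042 × 4.248 × 10^8 m²) = 2.143 m

Δh ≈ 2.14 m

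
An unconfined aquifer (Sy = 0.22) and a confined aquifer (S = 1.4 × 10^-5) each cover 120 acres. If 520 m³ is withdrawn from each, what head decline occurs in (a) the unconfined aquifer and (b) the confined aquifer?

Δh_u ≈ 0.00487 m; Δh_c ≈ 76.5 m

A = 120 acres = 4.856 × 10^5 m²
Unconfined: Δh_u = ΔV/(Sy·A) = 520/(0.22 × 4.856 × 10^5) = 0.004867 m
Confined: Δh_c = ΔV/(S·A) = 520/(1.4 × 10^-5 × 4.856 × 10^5) = 76.48 m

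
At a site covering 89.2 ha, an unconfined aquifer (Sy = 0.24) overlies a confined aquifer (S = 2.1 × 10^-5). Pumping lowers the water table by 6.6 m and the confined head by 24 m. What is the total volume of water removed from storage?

ΔV ≈ 1.41 × 10^6 m³

A = 89.2 ha = 8.92 × 10^5 m²
Unconfined: ΔV_u = Sy × A × Δh_u = 0.24 × 8.92 × 10^5 × 6.6 = 1.413 × 10^6 m³
Confined: ΔV_c = S × A × Δh_c = 2.1 × 10^-5 × 8.92 × 10^5 × 24 = 449.6 m³
Total ΔV = 1.413 × 10^6 + 449.6 = 1.413 × 10^6 m³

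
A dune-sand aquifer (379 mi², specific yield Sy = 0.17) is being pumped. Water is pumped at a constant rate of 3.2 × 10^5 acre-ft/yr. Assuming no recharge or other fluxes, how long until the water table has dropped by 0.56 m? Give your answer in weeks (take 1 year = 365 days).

A = 379 mi² = 9.816 × 10^8 m²
ΔV = Sy × A × Δh = 0.17 × 9.816 × 10^8 × 0.56 = 9.345 × 10^7 m³
Q = 3.2 × 10^5 acre-ft/yr = 1.081 × 10^6 m³/d
t = ΔV / Q = 9.345 × 10^7 m³ / 1.081 × 10^6 m³/d = 86.41 d
t = 86.41 d ≈ 12.34 weeks

t ≈ 12.3 weeks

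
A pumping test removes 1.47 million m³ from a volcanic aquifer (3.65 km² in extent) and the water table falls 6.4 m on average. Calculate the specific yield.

Sy ≈ 0.063

A = 3.65 km² = 3.65 × 10^6 m²
ΔV = 1.47 million m³ = 1.47 × 10^6 m³
Sy = ΔV / (A × Δh) = 1.47 × 10^6 m³ / (3.65 × 10^6 m² × 6.4 m) = 0.06293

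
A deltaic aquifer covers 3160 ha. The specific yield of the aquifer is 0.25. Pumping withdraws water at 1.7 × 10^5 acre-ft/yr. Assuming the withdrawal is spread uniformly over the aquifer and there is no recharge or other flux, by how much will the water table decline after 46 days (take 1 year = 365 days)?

Δh ≈ 3.35 m

A = 3160 ha = 3.16 × 10^7 m²
Q = 1.7 × 10^5 acre-ft/yr = 5.745 × 10^5 m³/d
ΔV = Q × t = 5.745 × 10^5 m³/d × 46 d = 2.643 × 10^7 m³
Δh = ΔV / (Sy × A) = 2.643 × 10^7 / (0.25 × 3.16 × 10^7) = 3.345 m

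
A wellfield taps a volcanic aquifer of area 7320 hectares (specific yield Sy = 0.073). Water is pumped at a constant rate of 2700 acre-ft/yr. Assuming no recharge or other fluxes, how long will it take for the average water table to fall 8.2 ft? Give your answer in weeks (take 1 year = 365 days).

t ≈ 209 weeks

A = 7320 hectares = 7.32 × 10^7 m²
Δh = 8.2 ft = 2.499 m
ΔV = Sy × A × Δh = 0.073 × 7.32 × 10^7 × 2.499 = 1.336 × 10^7 m³
Q = 2700 acre-ft/yr = 9124 m³/d
t = ΔV / Q = 1.336 × 10^7 m³ / 9124 m³/d = 1464 d
t = 1464 d ≈ 209.1 weeks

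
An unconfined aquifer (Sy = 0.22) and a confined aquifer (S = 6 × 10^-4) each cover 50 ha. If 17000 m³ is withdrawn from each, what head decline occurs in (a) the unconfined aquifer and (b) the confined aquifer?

A = 50 ha = 5 × 10^5 m²
Unconfined: Δh_u = ΔV/(Sy·A) = 17000/(0.22 × 5 × 10^5) = 0.1545 m
Confined: Δh_c = ΔV/(S·A) = 17000/(6 × 10^-4 × 5 × 10^5) = 56.67 m

Δh_u ≈ 0.155 m; Δh_c ≈ 56.7 m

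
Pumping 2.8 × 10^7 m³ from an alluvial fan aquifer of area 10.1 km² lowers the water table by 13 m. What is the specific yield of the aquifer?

A = 10.1 km² = 1.01 × 10^7 m²
Sy = ΔV / (A × Δh) = 2.8 × 10^7 m³ / (1.01 × 10^7 m² × 13 m) = 0.2133

Sy ≈ 0.21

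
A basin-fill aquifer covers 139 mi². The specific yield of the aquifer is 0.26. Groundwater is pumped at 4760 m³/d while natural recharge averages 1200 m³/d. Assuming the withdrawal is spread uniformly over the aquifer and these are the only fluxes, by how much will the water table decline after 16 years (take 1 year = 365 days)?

A = 139 mi² = 3.6 × 10^8 m²
Net abstraction = 4760 − 1200 = 3560 m³/d
t = 16 years = 5840 d
ΔV = Q × t = 3560 m³/d × 5840 d = 2.079 × 10^7 m³
Δh = ΔV / (Sy × A) = 2.079 × 10^7 / (0.26 × 3.6 × 10^8) = 0.2221 m

Δh ≈ 0.222 m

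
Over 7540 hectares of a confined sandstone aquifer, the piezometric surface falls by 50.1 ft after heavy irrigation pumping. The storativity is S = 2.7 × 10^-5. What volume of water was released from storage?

A = 7540 hectares = 7.54 × 10^7 m²
Δh = 50.1 ft = 15.27 m
ΔV = S × A × Δh = 2.7 × 10^-5 × 7.54 × 10^7 m² × 15.27 m = 31090 m³

ΔV ≈ 31100 m³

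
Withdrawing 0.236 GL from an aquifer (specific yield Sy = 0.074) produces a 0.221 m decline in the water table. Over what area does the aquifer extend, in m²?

ΔV = 0.236 GL = 2.36 × 10^5 m³
A = ΔV / (Sy × Δh) = 2.36 × 10^5 / (0.074 × 0.221) = 1.443 × 10^7 m²

A ≈ 1.44 × 10^7 m²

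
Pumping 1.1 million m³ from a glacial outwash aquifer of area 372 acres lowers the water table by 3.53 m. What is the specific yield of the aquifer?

Sy ≈ 0.21

A = 372 acres = 1.505 × 10^6 m²
ΔV = 1.1 million m³ = 1.1 × 10^6 m³
Sy = ΔV / (A × Δh) = 1.1 × 10^6 m³ / (1.505 × 10^6 m² × 3.53 m) = 0.207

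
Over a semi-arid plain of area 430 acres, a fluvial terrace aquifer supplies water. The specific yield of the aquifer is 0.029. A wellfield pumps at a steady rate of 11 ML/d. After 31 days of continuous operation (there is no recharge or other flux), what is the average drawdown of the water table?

Δh ≈ 6.76 m

A = 430 acres = 1.74 × 10^6 m²
Q = 11 ML/d = 11000 m³/d
ΔV = Q × t = 11000 m³/d × 31 d = 3.41 × 10^5 m³
Δh = ΔV / (Sy × A) = 3.41 × 10^5 / (0.029 × 1.74 × 10^6) = 6.757 m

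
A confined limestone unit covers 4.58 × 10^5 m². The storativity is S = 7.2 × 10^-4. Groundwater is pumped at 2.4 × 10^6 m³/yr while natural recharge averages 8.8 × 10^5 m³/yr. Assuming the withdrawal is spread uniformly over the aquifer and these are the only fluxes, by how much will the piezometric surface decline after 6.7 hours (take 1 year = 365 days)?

Net abstraction = 2.4 × 10^6 − 8.8 × 10^5 = 1.52 × 10^6 m³/yr
Q_net = 1.52 × 10^6 m³/yr = 4164 m³/d
t = 6.7 hours = 0.2792 d
ΔV = Q × t = 4164 m³/d × 0.2792 d = 1163 m³
Δh = ΔV / (S × A) = 1163 / (7.2 × 10^-4 × 4.58 × 10^5) = 3.525 m

Δh ≈ 3.53 m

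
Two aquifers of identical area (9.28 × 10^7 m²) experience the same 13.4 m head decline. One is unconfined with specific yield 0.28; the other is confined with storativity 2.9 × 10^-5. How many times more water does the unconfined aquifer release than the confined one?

ΔV_u / ΔV_c ≈ 9660

Unconfined: ΔV_u = Sy × A × Δh = 0.28 × 9.28 × 10^7 × 13.4 = 3.482 × 10^8 m³
Confined: ΔV_c = S × A × Δh = 2.9 × 10^-5 × 9.28 × 10^7 × 13.4 = 36060 m³
Ratio = ΔV_u / ΔV_c = Sy / S = 0.28 / 2.9 × 10^-5 = 9655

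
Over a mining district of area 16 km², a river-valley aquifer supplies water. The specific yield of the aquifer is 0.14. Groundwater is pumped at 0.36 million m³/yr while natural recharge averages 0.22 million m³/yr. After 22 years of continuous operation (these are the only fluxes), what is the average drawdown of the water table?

A = 16 km² = 1.6 × 10^7 m²
Net abstraction = 0.36 − 0.22 = 0.14 million m³/yr
Q_net = 0.14 million m³/yr = 383.6 m³/d
t = 22 years = 8030 d
ΔV = Q × t = 383.6 m³/d × 8030 d = 3.08 × 10^6 m³
Δh = ΔV / (Sy × A) = 3.08 × 10^6 / (0.14 × 1.6 × 10^7) = 1.375 m

Δh ≈ 1.37 m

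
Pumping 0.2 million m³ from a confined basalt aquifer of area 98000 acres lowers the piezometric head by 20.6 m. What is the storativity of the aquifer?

A = 98000 acres = 3.966 × 10^8 m²
ΔV = 0.2 million m³ = 2 × 10^5 m³
S = ΔV / (A × Δh) = 2 × 10^5 m³ / (3.966 × 10^8 m² × 20.6 m) = 2.448 × 10^-5

S ≈ 2.4 × 10^-5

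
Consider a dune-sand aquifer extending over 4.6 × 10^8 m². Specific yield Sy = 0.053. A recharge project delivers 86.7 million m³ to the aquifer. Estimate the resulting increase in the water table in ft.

Δh ≈ 11.7 ft

ΔV = 86.7 million m³ = 8.67 × 10^7 m³
Δh = ΔV / (Sy × A) = 8.67 × 10^7 m³ / (0.053 × 4.6 × 10^8 m²) = 3.556 m
Δh = 3.556 m = 11.67 ft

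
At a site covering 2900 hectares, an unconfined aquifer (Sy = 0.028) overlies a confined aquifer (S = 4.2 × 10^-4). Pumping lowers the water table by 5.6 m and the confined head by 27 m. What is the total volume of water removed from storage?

A = 2900 hectares = 2.9 × 10^7 m²
Unconfined: ΔV_u = Sy × A × Δh_u = 0.028 × 2.9 × 10^7 × 5.6 = 4.547 × 10^6 m³
Confined: ΔV_c = S × A × Δh_c = 4.2 × 10^-4 × 2.9 × 10^7 × 27 = 3.289 × 10^5 m³
Total ΔV = 4.547 × 10^6 + 3.289 × 10^5 = 4.876 × 10^6 m³

ΔV ≈ 4.88 × 10^6 m³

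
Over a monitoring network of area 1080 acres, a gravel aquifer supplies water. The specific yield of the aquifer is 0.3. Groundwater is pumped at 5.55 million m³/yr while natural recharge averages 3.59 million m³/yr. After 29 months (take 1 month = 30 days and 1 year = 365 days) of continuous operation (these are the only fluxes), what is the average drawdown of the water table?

Δh ≈ 3.56 m

A = 1080 acres = 4.371 × 10^6 m²
Net abstraction = 5.55 − 3.59 = 1.96 million m³/yr
Q_net = 1.96 million m³/yr = 5370 m³/d
t = 29 months = 870 d
ΔV = Q × t = 5370 m³/d × 870 d = 4.672 × 10^6 m³
Δh = ΔV / (Sy × A) = 4.672 × 10^6 / (0.3 × 4.371 × 10^6) = 3.563 m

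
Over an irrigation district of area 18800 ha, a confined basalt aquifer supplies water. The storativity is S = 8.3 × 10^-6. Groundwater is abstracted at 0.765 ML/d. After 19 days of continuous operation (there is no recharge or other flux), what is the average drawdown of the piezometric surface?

Δh ≈ 9.31 m

A = 18800 ha = 1.88 × 10^8 m²
Q = 0.765 ML/d = 765 m³/d
ΔV = Q × t = 765 m³/d × 19 d = 14540 m³
Δh = ΔV / (S × A) = 14540 / (8.3 × 10^-6 × 1.88 × 10^8) = 9.315 m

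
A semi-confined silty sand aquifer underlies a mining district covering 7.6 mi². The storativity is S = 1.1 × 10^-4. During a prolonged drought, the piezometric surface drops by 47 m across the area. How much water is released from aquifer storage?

A = 7.6 mi² = 1.968 × 10^7 m²
ΔV = S × A × Δh = 1.1 × 10^-4 × 1.968 × 10^7 m² × 47 m = 1.018 × 10^5 m³

ΔV ≈ 1.02 × 10^5 m³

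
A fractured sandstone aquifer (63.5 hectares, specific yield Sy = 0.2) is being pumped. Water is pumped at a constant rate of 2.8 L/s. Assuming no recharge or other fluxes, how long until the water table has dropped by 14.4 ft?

A = 63.5 hectares = 6.35 × 10^5 m²
Δh = 14.4 ft = 4.389 m
ΔV = Sy × A × Δh = 0.2 × 6.35 × 10^5 × 4.389 = 5.574 × 10^5 m³
Q = 2.8 L/s = 241.9 m³/d
t = ΔV / Q = 5.574 × 10^5 m³ / 241.9 m³/d = 2304 d

t ≈ 2300 days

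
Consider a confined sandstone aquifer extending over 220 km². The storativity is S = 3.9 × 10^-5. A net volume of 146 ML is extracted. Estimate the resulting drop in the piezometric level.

Δh ≈ 17 m

A = 220 km² = 2.2 × 10^8 m²
ΔV = 146 ML = 1.46 × 10^5 m³
Δh = ΔV / (S × A) = 1.46 × 10^5 m³ / (3.9 × 10^-5 × 2.2 × 10^8 m²) = 17.02 m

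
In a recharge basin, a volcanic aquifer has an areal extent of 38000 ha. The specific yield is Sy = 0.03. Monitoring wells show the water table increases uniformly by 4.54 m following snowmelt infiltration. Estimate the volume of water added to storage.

A = 38000 ha = 3.8 × 10^8 m²
ΔV = Sy × A × Δh = 0.03 × 3.8 × 10^8 m² × 4.54 m = 5.176 × 10^7 m³

ΔV ≈ 5.18 × 10^7 m³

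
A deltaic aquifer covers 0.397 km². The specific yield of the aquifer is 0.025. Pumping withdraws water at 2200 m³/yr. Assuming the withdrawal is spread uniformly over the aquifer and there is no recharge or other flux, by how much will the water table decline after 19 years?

A = 0.397 km² = 3.97 × 10^5 m²
Q = 2200 m³/yr = 6.027 m³/d
t = 19 years = 6935 d
ΔV = Q × t = 6.027 m³/d × 6935 d = 41800 m³
Δh = ΔV / (Sy × A) = 41800 / (0.025 × 3.97 × 10^5) = 4.212 m

Δh ≈ 4.21 m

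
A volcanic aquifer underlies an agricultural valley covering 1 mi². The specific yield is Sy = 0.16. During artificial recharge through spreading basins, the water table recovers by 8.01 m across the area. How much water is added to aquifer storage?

ΔV ≈ 3.32 × 10^6 m³

A = 1 mi² = 2.59 × 10^6 m²
ΔV = Sy × A × Δh = 0.16 × 2.59 × 10^6 m² × 8.01 m = 3.319 × 10^6 m³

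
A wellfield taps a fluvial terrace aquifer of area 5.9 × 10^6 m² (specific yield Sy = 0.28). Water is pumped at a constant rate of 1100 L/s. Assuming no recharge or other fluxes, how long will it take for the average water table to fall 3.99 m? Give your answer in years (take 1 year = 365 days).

ΔV = Sy × A × Δh = 0.28 × 5.9 × 10^6 × 3.99 = 6.591 × 10^6 m³
Q = 1100 L/s = 95040 m³/d
t = ΔV / Q = 6.591 × 10^6 m³ / 95040 m³/d = 69.35 d
t = 69.35 d ≈ 0.19 years

t ≈ 0.19 years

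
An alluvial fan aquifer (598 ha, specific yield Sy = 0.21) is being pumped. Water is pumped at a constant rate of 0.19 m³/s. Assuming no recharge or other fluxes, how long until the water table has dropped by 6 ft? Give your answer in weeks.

t ≈ 20 weeks

A = 598 ha = 5.98 × 10^6 m²
Δh = 6 ft = 1.829 m
ΔV = Sy × A × Δh = 0.21 × 5.98 × 10^6 × 1.829 = 2.297 × 10^6 m³
Q = 0.19 m³/s = 16420 m³/d
t = ΔV / Q = 2.297 × 10^6 m³ / 16420 m³/d = 139.9 d
t = 139.9 d ≈ 19.99 weeks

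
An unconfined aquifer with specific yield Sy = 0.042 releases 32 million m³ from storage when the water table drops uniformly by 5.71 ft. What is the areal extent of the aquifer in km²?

Δh = 5.71 ft = 1.74 m
ΔV = 32 million m³ = 3.2 × 10^7 m³
A = ΔV / (Sy × Δh) = 3.2 × 10^7 / (0.042 × 1.74) = 4.378 × 10^8 m²
A = 4.378 × 10^8 m² = 437.8 km²

A ≈ 438 km²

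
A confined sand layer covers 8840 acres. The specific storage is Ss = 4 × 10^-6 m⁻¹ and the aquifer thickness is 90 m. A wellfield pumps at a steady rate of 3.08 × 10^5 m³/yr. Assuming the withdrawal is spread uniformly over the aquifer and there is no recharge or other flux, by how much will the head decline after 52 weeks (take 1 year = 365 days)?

S = Ss × b = 4 × 10^-6 m⁻¹ × 90 m = 3.6 × 10^-4
A = 8840 acres = 3.577 × 10^7 m²
Q = 3.08 × 10^5 m³/yr = 843.8 m³/d
t = 52 weeks = 364 d
ΔV = Q × t = 843.8 m³/d × 364 d = 3.072 × 10^5 m³
Δh = ΔV / (S × A) = 3.072 × 10^5 / (3.6 × 10^-4 × 3.577 × 10^7) = 23.85 m

Δh ≈ 23.8 m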